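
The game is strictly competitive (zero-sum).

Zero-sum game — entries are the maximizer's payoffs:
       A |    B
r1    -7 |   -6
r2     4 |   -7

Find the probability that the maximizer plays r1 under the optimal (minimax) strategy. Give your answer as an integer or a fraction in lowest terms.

11/12

Row minima are -7 and -7, so the maximizer's maximin is -7; column maxima are 4 and -6, so the minimizer's minimax is -6. These differ, so the equilibrium is in mixed strategies.
Let the maximizer play r1 with probability p. The minimizer is indifferent when −7p + 4(1−p) = −6p − 7(1−p), giving p = 11/12.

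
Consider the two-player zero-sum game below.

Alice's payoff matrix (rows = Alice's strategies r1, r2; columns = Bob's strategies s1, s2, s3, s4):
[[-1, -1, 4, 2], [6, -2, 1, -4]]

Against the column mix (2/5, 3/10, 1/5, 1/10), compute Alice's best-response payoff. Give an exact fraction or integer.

r1: (-1)·(2/5) + (-1)·(3/10) + (4)·(1/5) + (2)·(1/10) = 3/10.
r2: (6)·(2/5) + (-2)·(3/10) + (1)·(1/5) + (-4)·(1/10) = 8/5.
The best pure response is r2 with expected payoff 8/5.

8/5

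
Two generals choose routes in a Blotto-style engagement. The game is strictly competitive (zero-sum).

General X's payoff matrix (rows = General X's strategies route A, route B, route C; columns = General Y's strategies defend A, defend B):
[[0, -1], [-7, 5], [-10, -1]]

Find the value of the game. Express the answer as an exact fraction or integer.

Row route C is strictly dominated by row route B, so General X never plays it.
The remaining 2×2 game on (route A, route B) × (defend A, defend B) has no saddle point. Let General X play route A with probability p; indifference gives −7(1−p) = −p + 5(1−p), so p = 12/13.
Similarly General Y's optimal q on defend A is 6/13, and the value is 0·(6/13) + (-1)·(7/13) = -7/13.

-7/13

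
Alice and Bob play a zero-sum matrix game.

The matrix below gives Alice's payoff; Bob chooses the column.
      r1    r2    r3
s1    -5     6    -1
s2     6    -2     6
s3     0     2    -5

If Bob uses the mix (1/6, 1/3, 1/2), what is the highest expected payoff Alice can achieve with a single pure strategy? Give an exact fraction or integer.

10/3

s1: (-5)·(1/6) + (6)·(1/3) + (-1)·(1/2) = 2/3.
s2: (6)·(1/6) + (-2)·(1/3) + (6)·(1/2) = 10/3.
s3: (0)·(1/6) + (2)·(1/3) + (-5)·(1/2) = -11/6.
The best pure response is s2 with expected payoff 10/3.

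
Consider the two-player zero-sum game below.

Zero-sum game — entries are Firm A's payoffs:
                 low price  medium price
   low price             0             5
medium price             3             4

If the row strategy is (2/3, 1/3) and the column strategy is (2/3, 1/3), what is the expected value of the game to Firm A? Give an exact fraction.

Against (2/3, 1/3), each row's expected payoff is low price: 5/3; medium price: 10/3.
Taking the (2/3, 1/3)-weighted average: (2/3)·(5/3) + (1/3)·(10/3) = 20/9.

20/9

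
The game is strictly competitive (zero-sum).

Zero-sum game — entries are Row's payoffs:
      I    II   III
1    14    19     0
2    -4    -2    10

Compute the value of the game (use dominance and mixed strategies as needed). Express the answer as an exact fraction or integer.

5

Column II is strictly dominated by I for Column (it gives Row more in every row).
The remaining 2×2 game on (1, 2) × (I, III) has no saddle point. Let Row play 1 with probability p; indifference gives 14p − 4(1−p) = 10(1−p), so p = 1/2.
Similarly Column's optimal q on I is 5/14, and the value is 14·(5/14) + (0)·(9/14) = 5.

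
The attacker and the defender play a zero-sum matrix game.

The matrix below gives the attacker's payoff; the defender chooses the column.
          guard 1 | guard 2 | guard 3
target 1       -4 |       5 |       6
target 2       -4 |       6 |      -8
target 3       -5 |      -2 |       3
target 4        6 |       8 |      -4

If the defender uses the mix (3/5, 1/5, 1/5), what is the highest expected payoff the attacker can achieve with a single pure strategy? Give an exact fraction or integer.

target 1: (-4)·(3/5) + (5)·(1/5) + (6)·(1/5) = -1/5.
target 2: (-4)·(3/5) + (6)·(1/5) + (-8)·(1/5) = -14/5.
target 3: (-5)·(3/5) + (-2)·(1/5) + (3)·(1/5) = -14/5.
target 4: (6)·(3/5) + (8)·(1/5) + (-4)·(1/5) = 22/5.
The best pure response is target 4 with expected payoff 22/5.

22/5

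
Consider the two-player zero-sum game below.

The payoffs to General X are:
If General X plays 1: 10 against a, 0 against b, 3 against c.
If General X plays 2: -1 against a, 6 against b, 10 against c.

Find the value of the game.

60/17

Column c is strictly dominated by b for General Y (it gives General X more in every row).
The remaining 2×2 game on (1, 2) × (a, b) has no saddle point. Let General X play 1 with probability p; indifference gives 10p − (1−p) = 6(1−p), so p = 7/17.
Similarly General Y's optimal q on a is 6/17, and the value is 10·(6/17) + (0)·(11/17) = 60/17.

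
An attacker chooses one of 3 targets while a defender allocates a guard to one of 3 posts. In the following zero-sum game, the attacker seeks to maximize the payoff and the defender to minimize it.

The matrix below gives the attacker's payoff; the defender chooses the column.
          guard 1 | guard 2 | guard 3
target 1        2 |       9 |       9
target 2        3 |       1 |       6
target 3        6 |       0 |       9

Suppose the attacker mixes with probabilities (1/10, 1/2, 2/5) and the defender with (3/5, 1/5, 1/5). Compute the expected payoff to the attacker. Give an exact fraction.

Against (3/5, 1/5, 1/5), each row's expected payoff is target 1: 24/5; target 2: 16/5; target 3: 27/5.
Taking the (1/10, 1/2, 2/5)-weighted average: (1/10)·(24/5) + (1/2)·(16/5) + (2/5)·(27/5) = 106/25.

106/25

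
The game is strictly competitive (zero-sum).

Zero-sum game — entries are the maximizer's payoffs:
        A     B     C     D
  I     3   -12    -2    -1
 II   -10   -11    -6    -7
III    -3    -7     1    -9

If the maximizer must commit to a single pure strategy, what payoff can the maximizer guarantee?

The worst-case payoff for each row is I: -12, II: -11, III: -9.
The best of these is -9.

-9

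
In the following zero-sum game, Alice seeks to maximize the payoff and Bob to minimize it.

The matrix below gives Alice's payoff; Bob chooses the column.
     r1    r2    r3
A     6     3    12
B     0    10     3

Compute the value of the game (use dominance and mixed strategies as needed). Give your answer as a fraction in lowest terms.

60/13

Column r3 is strictly dominated by r1 for Bob (it gives Alice more in every row).
The remaining 2×2 game on (A, B) × (r1, r2) has no saddle point. Let Alice play A with probability p; indifference gives 6p = 3p + 10(1−p), so p = 10/13.
Similarly Bob's optimal q on r1 is 7/13, and the value is 6·(7/13) + (3)·(6/13) = 60/13.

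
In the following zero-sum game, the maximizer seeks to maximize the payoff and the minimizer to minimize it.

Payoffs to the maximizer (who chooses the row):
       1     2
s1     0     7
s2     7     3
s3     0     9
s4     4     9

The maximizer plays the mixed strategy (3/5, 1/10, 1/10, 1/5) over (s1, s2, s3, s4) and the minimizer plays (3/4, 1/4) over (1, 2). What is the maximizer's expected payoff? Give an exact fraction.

Against (3/4, 1/4), each row's expected payoff is s1: 7/4; s2: 6; s3: 9/4; s4: 21/4.
Taking the (3/5, 1/10, 1/10, 1/5)-weighted average: (3/5)·(7/4) + (1/10)·(6) + (1/10)·(9/4) + (1/5)·(21/4) = 117/40.

117/40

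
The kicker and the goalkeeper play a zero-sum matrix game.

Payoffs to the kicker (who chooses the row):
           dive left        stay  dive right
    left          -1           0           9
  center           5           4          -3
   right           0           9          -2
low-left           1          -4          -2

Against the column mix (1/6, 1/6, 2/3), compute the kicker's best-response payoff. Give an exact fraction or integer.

35/6

left: (-1)·(1/6) + (0)·(1/6) + (9)·(2/3) = 35/6.
center: (5)·(1/6) + (4)·(1/6) + (-3)·(2/3) = -1/2.
right: (0)·(1/6) + (9)·(1/6) + (-2)·(2/3) = 1/6.
low-left: (1)·(1/6) + (-4)·(1/6) + (-2)·(2/3) = -11/6.
The best pure response is left with expected payoff 35/6.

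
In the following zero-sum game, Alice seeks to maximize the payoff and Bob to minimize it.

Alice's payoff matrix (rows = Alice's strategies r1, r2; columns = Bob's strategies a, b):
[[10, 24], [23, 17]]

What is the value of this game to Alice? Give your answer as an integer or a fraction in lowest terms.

Row minima are 10 and 17, so Alice's maximin is 17; column maxima are 23 and 24, so Bob's minimax is 23. These differ, so the equilibrium is in mixed strategies.
Let Alice play r1 with probability p. Bob is indifferent when 10p + 23(1−p) = 24p + 17(1−p), giving p = 3/10.
Let Bob play a with probability q. Alice is indifferent when 10q + 24(1−q) = 23q + 17(1−q), giving q = 7/20.
The value is 10·(7/20) + (24)·(13/20) = 191/10.

191/10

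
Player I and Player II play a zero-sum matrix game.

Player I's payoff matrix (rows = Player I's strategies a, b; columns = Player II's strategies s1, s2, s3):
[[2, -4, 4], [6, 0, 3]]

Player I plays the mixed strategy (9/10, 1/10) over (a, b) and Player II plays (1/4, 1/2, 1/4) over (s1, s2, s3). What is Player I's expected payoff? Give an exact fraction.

-9/40

Against (1/4, 1/2, 1/4), each row's expected payoff is a: -1/2; b: 9/4.
Taking the (9/10, 1/10)-weighted average: (9/10)·(-1/2) + (1/10)·(9/4) = -9/40.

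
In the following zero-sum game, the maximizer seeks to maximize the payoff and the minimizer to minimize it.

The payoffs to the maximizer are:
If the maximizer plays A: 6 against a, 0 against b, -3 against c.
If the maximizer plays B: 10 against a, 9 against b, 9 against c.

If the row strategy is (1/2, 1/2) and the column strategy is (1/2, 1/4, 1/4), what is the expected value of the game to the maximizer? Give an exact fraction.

47/8

Against (1/2, 1/4, 1/4), each row's expected payoff is A: 9/4; B: 19/2.
Taking the (1/2, 1/2)-weighted average: (1/2)·(9/4) + (1/2)·(19/2) = 47/8.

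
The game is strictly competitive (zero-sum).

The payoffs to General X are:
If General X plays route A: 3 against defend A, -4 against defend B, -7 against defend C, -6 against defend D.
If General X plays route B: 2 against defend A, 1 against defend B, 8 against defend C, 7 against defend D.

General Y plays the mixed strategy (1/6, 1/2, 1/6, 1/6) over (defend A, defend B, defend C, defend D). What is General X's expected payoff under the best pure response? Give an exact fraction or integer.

10/3

route A: (3)·(1/6) + (-4)·(1/2) + (-7)·(1/6) + (-6)·(1/6) = -11/3.
route B: (2)·(1/6) + (1)·(1/2) + (8)·(1/6) + (7)·(1/6) = 10/3.
The best pure response is route B with expected payoff 10/3.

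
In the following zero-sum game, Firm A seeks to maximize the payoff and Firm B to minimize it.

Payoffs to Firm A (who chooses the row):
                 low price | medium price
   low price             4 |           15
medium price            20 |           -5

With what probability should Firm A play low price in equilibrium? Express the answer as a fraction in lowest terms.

Row minima are 4 and -5, so Firm A's maximin is 4; column maxima are 20 and 15, so Firm B's minimax is 15. These differ, so the equilibrium is in mixed strategies.
Let Firm A play low price with probability p. Firm B is indifferent when 4p + 20(1−p) = 15p − 5(1−p), giving p = 25/36.

25/36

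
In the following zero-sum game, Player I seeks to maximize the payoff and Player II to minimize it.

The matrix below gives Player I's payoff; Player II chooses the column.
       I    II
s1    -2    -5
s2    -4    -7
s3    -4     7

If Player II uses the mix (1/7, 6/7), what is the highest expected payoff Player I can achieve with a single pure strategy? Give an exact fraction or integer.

38/7

s1: (-2)·(1/7) + (-5)·(6/7) = -32/7.
s2: (-4)·(1/7) + (-7)·(6/7) = -46/7.
s3: (-4)·(1/7) + (7)·(6/7) = 38/7.
The best pure response is s3 with expected payoff 38/7.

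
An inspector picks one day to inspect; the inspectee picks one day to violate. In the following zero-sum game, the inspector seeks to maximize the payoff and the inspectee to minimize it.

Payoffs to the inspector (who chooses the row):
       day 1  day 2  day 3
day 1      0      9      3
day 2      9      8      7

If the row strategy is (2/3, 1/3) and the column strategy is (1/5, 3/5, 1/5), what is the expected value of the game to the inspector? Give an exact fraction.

20/3

Against (1/5, 3/5, 1/5), each row's expected payoff is day 1: 6; day 2: 8.
Taking the (2/3, 1/3)-weighted average: (2/3)·(6) + (1/3)·(8) = 20/3.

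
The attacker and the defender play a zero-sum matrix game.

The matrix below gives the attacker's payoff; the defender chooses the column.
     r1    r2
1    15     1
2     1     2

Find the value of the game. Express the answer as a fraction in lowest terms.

Row minima are 1 and 1, so the attacker's maximin is 1; column maxima are 15 and 2, so the defender's minimax is 2. These differ, so the equilibrium is in mixed strategies.
Let the attacker play 1 with probability p. The defender is indifferent when 15p + (1−p) = p + 2(1−p), giving p = 1/15.
Let the defender play r1 with probability q. The attacker is indifferent when 15q + (1−q) = q + 2(1−q), giving q = 1/15.
The value is 15·(1/15) + (1)·(14/15) = 29/15.

29/15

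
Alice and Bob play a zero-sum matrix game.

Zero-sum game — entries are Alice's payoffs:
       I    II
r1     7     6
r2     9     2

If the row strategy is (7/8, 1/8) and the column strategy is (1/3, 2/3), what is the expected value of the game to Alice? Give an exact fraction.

73/12

Against (1/3, 2/3), each row's expected payoff is r1: 19/3; r2: 13/3.
Taking the (7/8, 1/8)-weighted average: (7/8)·(19/3) + (1/8)·(13/3) = 73/12.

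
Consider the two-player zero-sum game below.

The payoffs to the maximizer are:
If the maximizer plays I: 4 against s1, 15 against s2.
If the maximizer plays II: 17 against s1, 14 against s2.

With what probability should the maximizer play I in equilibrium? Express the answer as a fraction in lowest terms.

Row minima are 4 and 14, so the maximizer's maximin is 14; column maxima are 17 and 15, so the minimizer's minimax is 15. These differ, so the equilibrium is in mixed strategies.
Let the maximizer play I with probability p. The minimizer is indifferent when 4p + 17(1−p) = 15p + 14(1−p), giving p = 3/14.

3/14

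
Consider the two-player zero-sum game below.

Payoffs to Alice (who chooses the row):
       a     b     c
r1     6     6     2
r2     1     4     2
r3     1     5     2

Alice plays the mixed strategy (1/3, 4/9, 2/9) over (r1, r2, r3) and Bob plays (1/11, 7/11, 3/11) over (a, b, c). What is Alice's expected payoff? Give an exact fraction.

386/99

Against (1/11, 7/11, 3/11), each row's expected payoff is r1: 54/11; r2: 35/11; r3: 42/11.
Taking the (1/3, 4/9, 2/9)-weighted average: (1/3)·(54/11) + (4/9)·(35/11) + (2/9)·(42/11) = 386/99.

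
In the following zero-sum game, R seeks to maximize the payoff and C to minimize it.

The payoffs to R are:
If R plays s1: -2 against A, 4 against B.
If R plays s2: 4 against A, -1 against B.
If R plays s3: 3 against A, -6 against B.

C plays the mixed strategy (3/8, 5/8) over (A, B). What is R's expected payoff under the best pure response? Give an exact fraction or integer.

7/4

s1: (-2)·(3/8) + (4)·(5/8) = 7/4.
s2: (4)·(3/8) + (-1)·(5/8) = 7/8.
s3: (3)·(3/8) + (-6)·(5/8) = -21/8.
The best pure response is s1 with expected payoff 7/4.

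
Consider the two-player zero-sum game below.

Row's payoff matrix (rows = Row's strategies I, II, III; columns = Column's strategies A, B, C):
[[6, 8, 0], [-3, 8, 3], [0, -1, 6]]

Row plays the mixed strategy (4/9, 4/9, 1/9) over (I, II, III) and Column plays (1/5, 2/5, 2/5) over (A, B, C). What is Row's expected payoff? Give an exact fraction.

58/15

Against (1/5, 2/5, 2/5), each row's expected payoff is I: 22/5; II: 19/5; III: 2.
Taking the (4/9, 4/9, 1/9)-weighted average: (4/9)·(22/5) + (4/9)·(19/5) + (1/9)·(2) = 58/15.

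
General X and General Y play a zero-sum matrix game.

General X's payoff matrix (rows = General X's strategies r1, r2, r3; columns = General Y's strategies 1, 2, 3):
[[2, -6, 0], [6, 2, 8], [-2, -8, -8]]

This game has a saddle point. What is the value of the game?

2

Row minima: -6, 2, -8 → General X's maximin is 2.
Column maxima: 6, 2, 8 → General Y's minimax is 2.
They coincide at (r2, 2), so the value is 2.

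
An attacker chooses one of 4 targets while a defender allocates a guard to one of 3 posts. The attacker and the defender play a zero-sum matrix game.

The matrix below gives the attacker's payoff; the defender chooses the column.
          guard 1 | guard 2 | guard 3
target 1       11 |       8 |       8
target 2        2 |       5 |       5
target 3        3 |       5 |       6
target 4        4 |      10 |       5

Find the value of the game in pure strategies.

Row minima: 8, 2, 3, 4 → the attacker's maximin is 8.
Column maxima: 11, 10, 8 → the defender's minimax is 8.
They coincide at (target 1, guard 3), so the value is 8.

8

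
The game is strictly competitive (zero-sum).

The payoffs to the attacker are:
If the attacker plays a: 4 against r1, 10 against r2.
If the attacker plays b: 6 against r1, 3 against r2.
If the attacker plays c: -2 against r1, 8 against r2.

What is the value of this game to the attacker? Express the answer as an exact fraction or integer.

Row c is strictly dominated by row a, so the attacker never plays it.
The remaining 2×2 game on (a, b) × (r1, r2) has no saddle point. Let the attacker play a with probability p; indifference gives 4p + 6(1−p) = 10p + 3(1−p), so p = 1/3.
Similarly the defender's optimal q on r1 is 7/9, and the value is 4·(7/9) + (10)·(2/9) = 16/3.

16/3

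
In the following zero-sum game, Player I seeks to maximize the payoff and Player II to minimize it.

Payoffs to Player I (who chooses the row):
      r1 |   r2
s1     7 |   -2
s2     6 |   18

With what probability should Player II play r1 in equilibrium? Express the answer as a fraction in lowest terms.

Row minima are -2 and 6, so Player I's maximin is 6; column maxima are 7 and 18, so Player II's minimax is 7. These differ, so the equilibrium is in mixed strategies.
Let Player II play r1 with probability q. Player I is indifferent when 7q − 2(1−q) = 6q + 18(1−q), giving q = 20/21.

20/21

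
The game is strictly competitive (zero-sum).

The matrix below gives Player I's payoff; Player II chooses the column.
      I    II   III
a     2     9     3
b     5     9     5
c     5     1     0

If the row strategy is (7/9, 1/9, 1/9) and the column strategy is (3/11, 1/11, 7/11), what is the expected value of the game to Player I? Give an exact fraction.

Against (3/11, 1/11, 7/11), each row's expected payoff is a: 36/11; b: 59/11; c: 16/11.
Taking the (7/9, 1/9, 1/9)-weighted average: (7/9)·(36/11) + (1/9)·(59/11) + (1/9)·(16/11) = 109/33.

109/33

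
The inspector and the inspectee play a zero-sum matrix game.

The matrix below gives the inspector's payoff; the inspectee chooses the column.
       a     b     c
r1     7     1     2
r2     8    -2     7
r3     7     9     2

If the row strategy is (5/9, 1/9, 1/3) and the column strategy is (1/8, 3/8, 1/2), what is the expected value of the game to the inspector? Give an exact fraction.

Against (1/8, 3/8, 1/2), each row's expected payoff is r1: 9/4; r2: 15/4; r3: 21/4.
Taking the (5/9, 1/9, 1/3)-weighted average: (5/9)·(9/4) + (1/9)·(15/4) + (1/3)·(21/4) = 41/12.

41/12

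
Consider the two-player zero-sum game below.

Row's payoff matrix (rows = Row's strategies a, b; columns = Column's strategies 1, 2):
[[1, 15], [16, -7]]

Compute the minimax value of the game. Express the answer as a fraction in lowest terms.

Row minima are 1 and -7, so Row's maximin is 1; column maxima are 16 and 15, so Column's minimax is 15. These differ, so the equilibrium is in mixed strategies.
Let Row play a with probability p. Column is indifferent when p + 16(1−p) = 15p − 7(1−p), giving p = 23/37.
Let Column play 1 with probability q. Row is indifferent when q + 15(1−q) = 16q − 7(1−q), giving q = 22/37.
The value is 1·(22/37) + (15)·(15/37) = 247/37.

247/37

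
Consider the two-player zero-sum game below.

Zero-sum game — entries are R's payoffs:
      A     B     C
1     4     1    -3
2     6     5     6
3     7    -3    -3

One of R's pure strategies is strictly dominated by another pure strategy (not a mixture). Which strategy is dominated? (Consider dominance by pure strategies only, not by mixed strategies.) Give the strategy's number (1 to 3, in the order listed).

Compare 1 with 2: 6 > 4, 5 > 1, 6 > -3.
So 2 strictly dominates 1 for R; 1 is strictly dominated.

1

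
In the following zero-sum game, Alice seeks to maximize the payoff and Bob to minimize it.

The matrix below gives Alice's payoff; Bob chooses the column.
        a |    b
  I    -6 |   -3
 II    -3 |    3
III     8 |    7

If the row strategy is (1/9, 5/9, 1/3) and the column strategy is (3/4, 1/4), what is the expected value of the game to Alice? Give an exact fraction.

Against (3/4, 1/4), each row's expected payoff is I: -21/4; II: -3/2; III: 31/4.
Taking the (1/9, 5/9, 1/3)-weighted average: (1/9)·(-21/4) + (5/9)·(-3/2) + (1/3)·(31/4) = 7/6.

7/6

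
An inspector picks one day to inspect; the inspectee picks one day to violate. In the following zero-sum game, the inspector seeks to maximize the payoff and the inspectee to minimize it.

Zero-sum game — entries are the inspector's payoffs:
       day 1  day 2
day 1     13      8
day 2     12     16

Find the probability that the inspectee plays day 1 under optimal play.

Row minima are 8 and 12, so the inspector's maximin is 12; column maxima are 13 and 16, so the inspectee's minimax is 13. These differ, so the equilibrium is in mixed strategies.
Let the inspectee play day 1 with probability q. The inspector is indifferent when 13q + 8(1−q) = 12q + 16(1−q), giving q = 8/9.

8/9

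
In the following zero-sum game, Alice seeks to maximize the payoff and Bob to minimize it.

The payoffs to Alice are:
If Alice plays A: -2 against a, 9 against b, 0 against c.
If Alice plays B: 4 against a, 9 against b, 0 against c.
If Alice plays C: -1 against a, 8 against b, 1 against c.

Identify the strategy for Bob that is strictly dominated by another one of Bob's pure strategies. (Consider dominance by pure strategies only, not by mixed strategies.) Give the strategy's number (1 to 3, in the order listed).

2

Bob prefers columns that give Alice less. Compare b with a: -2 < 9, 4 < 9, -1 < 8.
So a strictly dominates b for Bob; b is strictly dominated.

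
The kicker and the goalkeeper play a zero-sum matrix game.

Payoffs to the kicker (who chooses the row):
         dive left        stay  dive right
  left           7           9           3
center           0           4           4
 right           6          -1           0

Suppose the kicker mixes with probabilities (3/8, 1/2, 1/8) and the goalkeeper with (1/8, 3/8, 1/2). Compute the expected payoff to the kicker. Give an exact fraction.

Against (1/8, 3/8, 1/2), each row's expected payoff is left: 23/4; center: 7/2; right: 3/8.
Taking the (3/8, 1/2, 1/8)-weighted average: (3/8)·(23/4) + (1/2)·(7/2) + (1/8)·(3/8) = 253/64.

253/64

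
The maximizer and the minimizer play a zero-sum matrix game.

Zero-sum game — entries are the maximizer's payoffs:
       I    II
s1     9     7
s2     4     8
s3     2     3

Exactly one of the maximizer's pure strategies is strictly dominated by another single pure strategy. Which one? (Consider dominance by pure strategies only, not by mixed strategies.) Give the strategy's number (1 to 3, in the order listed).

3

Compare s3 with s1: 9 > 2, 7 > 3.
So s1 strictly dominates s3 for the maximizer; s3 is strictly dominated.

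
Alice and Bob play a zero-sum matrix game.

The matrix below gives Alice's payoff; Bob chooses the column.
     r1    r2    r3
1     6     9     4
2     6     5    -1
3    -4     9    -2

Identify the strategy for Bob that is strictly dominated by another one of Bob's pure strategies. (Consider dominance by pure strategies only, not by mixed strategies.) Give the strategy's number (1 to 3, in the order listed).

2

Bob prefers columns that give Alice less. Compare r2 with r3: 4 < 9, -1 < 5, -2 < 9.
So r3 strictly dominates r2 for Bob; r2 is strictly dominated.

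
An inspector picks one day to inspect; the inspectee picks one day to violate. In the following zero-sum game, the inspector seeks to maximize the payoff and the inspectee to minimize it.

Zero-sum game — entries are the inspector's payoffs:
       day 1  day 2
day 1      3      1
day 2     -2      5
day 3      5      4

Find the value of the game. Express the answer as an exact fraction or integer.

Row day 1 is strictly dominated by row day 3, so the inspector never plays it.
The remaining 2×2 game on (day 2, day 3) × (day 1, day 2) has no saddle point. Let the inspector play day 2 with probability p; indifference gives −2p + 5(1−p) = 5p + 4(1−p), so p = 1/8.
Similarly the inspectee's optimal q on day 1 is 1/8, and the value is -2·(1/8) + (5)·(7/8) = 33/8.

33/8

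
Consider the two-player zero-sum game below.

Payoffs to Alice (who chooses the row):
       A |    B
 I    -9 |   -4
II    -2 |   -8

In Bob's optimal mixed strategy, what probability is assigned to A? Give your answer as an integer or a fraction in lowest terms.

4/11

Row minima are -9 and -8, so Alice's maximin is -8; column maxima are -2 and -4, so Bob's minimax is -4. These differ, so the equilibrium is in mixed strategies.
Let Bob play A with probability q. Alice is indifferent when −9q − 4(1−q) = −2q − 8(1−q), giving q = 4/11.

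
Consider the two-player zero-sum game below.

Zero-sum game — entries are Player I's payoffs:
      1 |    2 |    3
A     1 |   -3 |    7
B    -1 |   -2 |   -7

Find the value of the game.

-7/3

Column 1 is strictly dominated by 2 for Player II (it gives Player I more in every row).
The remaining 2×2 game on (A, B) × (2, 3) has no saddle point. Let Player I play A with probability p; indifference gives −3p − 2(1−p) = 7p − 7(1−p), so p = 1/3.
Similarly Player II's optimal q on 2 is 14/15, and the value is -3·(14/15) + (7)·(1/15) = -7/3.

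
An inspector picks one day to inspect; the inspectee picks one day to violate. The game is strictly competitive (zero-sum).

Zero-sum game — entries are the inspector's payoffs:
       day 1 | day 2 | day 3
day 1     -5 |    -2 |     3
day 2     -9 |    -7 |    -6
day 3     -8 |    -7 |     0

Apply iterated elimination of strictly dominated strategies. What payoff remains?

Column day 2 is strictly dominated by day 1 for the inspectee (-5<-2, -9<-7, -8<-7); eliminate day 2.
Column day 3 is strictly dominated by day 1 for the inspectee (-5<3, -9<-6, -8<0); eliminate day 3.
Row day 3 is strictly dominated by row day 1 (-5>-8); eliminate day 3.
Row day 2 is strictly dominated by row day 1 (-5>-9); eliminate day 2.
Only (day 1, day 1) remains, with payoff -5.

-5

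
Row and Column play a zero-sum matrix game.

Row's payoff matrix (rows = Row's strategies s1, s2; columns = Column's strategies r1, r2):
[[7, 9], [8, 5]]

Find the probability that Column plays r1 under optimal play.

Row minima are 7 and 5, so Row's maximin is 7; column maxima are 8 and 9, so Column's minimax is 8. These differ, so the equilibrium is in mixed strategies.
Let Column play r1 with probability q. Row is indifferent when 7q + 9(1−q) = 8q + 5(1−q), giving q = 4/5.

4/5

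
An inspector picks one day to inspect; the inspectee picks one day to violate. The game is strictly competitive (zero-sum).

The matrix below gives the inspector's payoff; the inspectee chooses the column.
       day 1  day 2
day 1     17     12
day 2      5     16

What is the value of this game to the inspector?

53/4

Row minima are 12 and 5, so the inspector's maximin is 12; column maxima are 17 and 16, so the inspectee's minimax is 16. These differ, so the equilibrium is in mixed strategies.
Let the inspector play day 1 with probability p. The inspectee is indifferent when 17p + 5(1−p) = 12p + 16(1−p), giving p = 11/16.
Let the inspectee play day 1 with probability q. The inspector is indifferent when 17q + 12(1−q) = 5q + 16(1−q), giving q = 1/4.
The value is 17·(1/4) + (12)·(3/4) = 53/4.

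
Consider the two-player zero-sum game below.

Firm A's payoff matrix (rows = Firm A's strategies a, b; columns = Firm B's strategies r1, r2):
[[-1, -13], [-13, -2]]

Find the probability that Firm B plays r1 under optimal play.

11/23

Row minima are -13 and -13, so Firm A's maximin is -13; column maxima are -1 and -2, so Firm B's minimax is -2. These differ, so the equilibrium is in mixed strategies.
Let Firm B play r1 with probability q. Firm A is indifferent when −q − 13(1−q) = −13q − 2(1−q), giving q = 11/23.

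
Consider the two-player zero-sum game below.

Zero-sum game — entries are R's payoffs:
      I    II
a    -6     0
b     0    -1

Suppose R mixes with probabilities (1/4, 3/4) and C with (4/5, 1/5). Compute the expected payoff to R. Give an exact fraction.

-27/20

Against (4/5, 1/5), each row's expected payoff is a: -24/5; b: -1/5.
Taking the (1/4, 3/4)-weighted average: (1/4)·(-24/5) + (3/4)·(-1/5) = -27/20.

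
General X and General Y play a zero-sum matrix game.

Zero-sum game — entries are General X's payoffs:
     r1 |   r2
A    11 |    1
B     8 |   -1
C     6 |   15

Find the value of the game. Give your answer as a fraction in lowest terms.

Row B is strictly dominated by row A, so General X never plays it.
The remaining 2×2 game on (A, C) × (r1, r2) has no saddle point. Let General X play A with probability p; indifference gives 11p + 6(1−p) = p + 15(1−p), so p = 9/19.
Similarly General Y's optimal q on r1 is 14/19, and the value is 11·(14/19) + (1)·(5/19) = 159/19.

159/19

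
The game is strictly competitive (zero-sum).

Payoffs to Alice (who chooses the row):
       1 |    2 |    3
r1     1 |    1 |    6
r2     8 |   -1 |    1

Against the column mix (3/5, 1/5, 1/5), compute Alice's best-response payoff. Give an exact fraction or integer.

r1: (1)·(3/5) + (1)·(1/5) + (6)·(1/5) = 2.
r2: (8)·(3/5) + (-1)·(1/5) + (1)·(1/5) = 24/5.
The best pure response is r2 with expected payoff 24/5.

24/5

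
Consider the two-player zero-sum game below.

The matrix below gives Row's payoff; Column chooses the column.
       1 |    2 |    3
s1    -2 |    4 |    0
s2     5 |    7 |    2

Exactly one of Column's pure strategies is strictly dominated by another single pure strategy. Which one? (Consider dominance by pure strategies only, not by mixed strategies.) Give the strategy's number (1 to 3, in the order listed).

2

Column prefers columns that give Row less. Compare 2 with 1: -2 < 4, 5 < 7.
So 1 strictly dominates 2 for Column; 2 is strictly dominated.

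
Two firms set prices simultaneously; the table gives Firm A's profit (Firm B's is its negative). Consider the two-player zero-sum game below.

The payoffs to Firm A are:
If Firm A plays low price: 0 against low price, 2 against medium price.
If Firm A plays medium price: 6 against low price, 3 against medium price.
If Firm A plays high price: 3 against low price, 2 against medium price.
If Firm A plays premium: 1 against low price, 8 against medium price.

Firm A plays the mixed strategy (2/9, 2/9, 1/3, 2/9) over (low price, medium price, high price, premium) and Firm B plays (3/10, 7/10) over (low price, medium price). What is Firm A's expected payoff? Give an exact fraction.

293/90

Against (3/10, 7/10), each row's expected payoff is low price: 7/5; medium price: 39/10; high price: 23/10; premium: 59/10.
Taking the (2/9, 2/9, 1/3, 2/9)-weighted average: (2/9)·(7/5) + (2/9)·(39/10) + (1/3)·(23/10) + (2/9)·(59/10) = 293/90.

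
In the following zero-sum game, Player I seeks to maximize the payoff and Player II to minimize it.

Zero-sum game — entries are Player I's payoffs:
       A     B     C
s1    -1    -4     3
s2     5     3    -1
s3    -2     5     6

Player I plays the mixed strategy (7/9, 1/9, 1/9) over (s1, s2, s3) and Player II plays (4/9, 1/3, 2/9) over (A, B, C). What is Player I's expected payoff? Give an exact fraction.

-8/27

Against (4/9, 1/3, 2/9), each row's expected payoff is s1: -10/9; s2: 3; s3: 19/9.
Taking the (7/9, 1/9, 1/9)-weighted average: (7/9)·(-10/9) + (1/9)·(3) + (1/9)·(19/9) = -8/27.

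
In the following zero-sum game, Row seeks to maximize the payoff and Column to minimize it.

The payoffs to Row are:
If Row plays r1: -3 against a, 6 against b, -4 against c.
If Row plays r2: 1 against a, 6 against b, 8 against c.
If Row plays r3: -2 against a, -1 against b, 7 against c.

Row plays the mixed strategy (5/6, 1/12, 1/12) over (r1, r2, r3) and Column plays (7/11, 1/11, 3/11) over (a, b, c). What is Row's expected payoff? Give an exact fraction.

Against (7/11, 1/11, 3/11), each row's expected payoff is r1: -27/11; r2: 37/11; r3: 6/11.
Taking the (5/6, 1/12, 1/12)-weighted average: (5/6)·(-27/11) + (1/12)·(37/11) + (1/12)·(6/11) = -227/132.

-227/132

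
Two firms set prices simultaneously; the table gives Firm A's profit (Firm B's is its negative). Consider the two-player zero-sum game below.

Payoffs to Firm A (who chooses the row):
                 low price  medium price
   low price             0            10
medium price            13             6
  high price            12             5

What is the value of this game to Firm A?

Row high price is strictly dominated by row medium price, so Firm A never plays it.
The remaining 2×2 game on (low price, medium price) × (low price, medium price) has no saddle point. Let Firm A play low price with probability p; indifference gives 13(1−p) = 10p + 6(1−p), so p = 7/17.
Similarly Firm B's optimal q on low price is 4/17, and the value is 0·(4/17) + (10)·(13/17) = 130/17.

130/17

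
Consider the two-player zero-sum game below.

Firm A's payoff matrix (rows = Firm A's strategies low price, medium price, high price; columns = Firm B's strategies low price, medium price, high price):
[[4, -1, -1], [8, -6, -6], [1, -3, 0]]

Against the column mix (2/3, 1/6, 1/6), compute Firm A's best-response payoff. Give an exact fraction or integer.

low price: (4)·(2/3) + (-1)·(1/6) + (-1)·(1/6) = 7/3.
medium price: (8)·(2/3) + (-6)·(1/6) + (-6)·(1/6) = 10/3.
high price: (1)·(2/3) + (-3)·(1/6) + (0)·(1/6) = 1/6.
The best pure response is medium price with expected payoff 10/3.

10/3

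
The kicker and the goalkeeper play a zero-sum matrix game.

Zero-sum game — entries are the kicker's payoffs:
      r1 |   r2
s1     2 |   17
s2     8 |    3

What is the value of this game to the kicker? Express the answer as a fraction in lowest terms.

13/2

Row minima are 2 and 3, so the kicker's maximin is 3; column maxima are 8 and 17, so the goalkeeper's minimax is 8. These differ, so the equilibrium is in mixed strategies.
Let the kicker play s1 with probability p. The goalkeeper is indifferent when 2p + 8(1−p) = 17p + 3(1−p), giving p = 1/4.
Let the goalkeeper play r1 with probability q. The kicker is indifferent when 2q + 17(1−q) = 8q + 3(1−q), giving q = 7/10.
The value is 2·(7/10) + (17)·(3/10) = 13/2.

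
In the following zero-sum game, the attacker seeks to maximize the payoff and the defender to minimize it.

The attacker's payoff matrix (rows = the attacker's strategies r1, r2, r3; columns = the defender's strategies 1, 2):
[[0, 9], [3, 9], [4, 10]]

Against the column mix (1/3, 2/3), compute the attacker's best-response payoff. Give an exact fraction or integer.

r1: (0)·(1/3) + (9)·(2/3) = 6.
r2: (3)·(1/3) + (9)·(2/3) = 7.
r3: (4)·(1/3) + (10)·(2/3) = 8.
The best pure response is r3 with expected payoff 8.

8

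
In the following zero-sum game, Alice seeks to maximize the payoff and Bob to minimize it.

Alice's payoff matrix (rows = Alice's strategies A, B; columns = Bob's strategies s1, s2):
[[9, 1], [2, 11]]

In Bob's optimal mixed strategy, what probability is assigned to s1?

Row minima are 1 and 2, so Alice's maximin is 2; column maxima are 9 and 11, so Bob's minimax is 9. These differ, so the equilibrium is in mixed strategies.
Let Bob play s1 with probability q. Alice is indifferent when 9q + (1−q) = 2q + 11(1−q), giving q = 10/17.

10/17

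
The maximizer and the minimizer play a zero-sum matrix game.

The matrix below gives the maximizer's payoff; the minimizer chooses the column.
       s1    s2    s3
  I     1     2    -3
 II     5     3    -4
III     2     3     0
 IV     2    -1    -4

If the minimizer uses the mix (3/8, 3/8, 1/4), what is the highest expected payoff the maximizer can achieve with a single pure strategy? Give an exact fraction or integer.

I: (1)·(3/8) + (2)·(3/8) + (-3)·(1/4) = 3/8.
II: (5)·(3/8) + (3)·(3/8) + (-4)·(1/4) = 2.
III: (2)·(3/8) + (3)·(3/8) + (0)·(1/4) = 15/8.
IV: (2)·(3/8) + (-1)·(3/8) + (-4)·(1/4) = -5/8.
The best pure response is II with expected payoff 2.

2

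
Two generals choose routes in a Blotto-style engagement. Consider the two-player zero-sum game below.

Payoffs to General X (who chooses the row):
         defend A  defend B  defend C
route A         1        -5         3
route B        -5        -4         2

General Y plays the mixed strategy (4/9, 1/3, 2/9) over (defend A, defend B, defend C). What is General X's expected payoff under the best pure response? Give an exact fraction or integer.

route A: (1)·(4/9) + (-5)·(1/3) + (3)·(2/9) = -5/9.
route B: (-5)·(4/9) + (-4)·(1/3) + (2)·(2/9) = -28/9.
The best pure response is route A with expected payoff -5/9.

-5/9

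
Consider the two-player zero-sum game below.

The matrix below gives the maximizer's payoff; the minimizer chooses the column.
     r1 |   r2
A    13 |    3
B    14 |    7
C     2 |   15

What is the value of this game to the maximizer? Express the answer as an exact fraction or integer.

49/5

Row A is strictly dominated by row B, so the maximizer never plays it.
The remaining 2×2 game on (B, C) × (r1, r2) has no saddle point. Let the maximizer play B with probability p; indifference gives 14p + 2(1−p) = 7p + 15(1−p), so p = 13/20.
Similarly the minimizer's optimal q on r1 is 2/5, and the value is 14·(2/5) + (7)·(3/5) = 49/5.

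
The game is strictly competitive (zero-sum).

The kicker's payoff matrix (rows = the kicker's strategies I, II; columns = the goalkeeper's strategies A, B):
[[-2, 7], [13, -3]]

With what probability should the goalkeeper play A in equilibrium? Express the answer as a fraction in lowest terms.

Row minima are -2 and -3, so the kicker's maximin is -2; column maxima are 13 and 7, so the goalkeeper's minimax is 7. These differ, so the equilibrium is in mixed strategies.
Let the goalkeeper play A with probability q. The kicker is indifferent when −2q + 7(1−q) = 13q − 3(1−q), giving q = 2/5.

2/5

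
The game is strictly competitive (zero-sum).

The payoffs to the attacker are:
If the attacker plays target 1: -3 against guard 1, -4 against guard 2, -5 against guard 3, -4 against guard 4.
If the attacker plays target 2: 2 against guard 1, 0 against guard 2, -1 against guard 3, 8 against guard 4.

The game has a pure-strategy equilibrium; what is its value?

-1

Row minima: -5, -1 → the attacker's maximin is -1.
Column maxima: 2, 0, -1, 8 → the defender's minimax is -1.
They coincide at (target 2, guard 3), so the value is -1.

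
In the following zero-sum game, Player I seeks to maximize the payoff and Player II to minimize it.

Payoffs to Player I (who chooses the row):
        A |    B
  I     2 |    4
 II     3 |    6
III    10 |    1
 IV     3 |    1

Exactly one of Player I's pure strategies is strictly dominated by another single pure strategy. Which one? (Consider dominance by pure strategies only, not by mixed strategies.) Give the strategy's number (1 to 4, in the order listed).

Compare I with II: 3 > 2, 6 > 4.
So II strictly dominates I for Player I; I is strictly dominated.

1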